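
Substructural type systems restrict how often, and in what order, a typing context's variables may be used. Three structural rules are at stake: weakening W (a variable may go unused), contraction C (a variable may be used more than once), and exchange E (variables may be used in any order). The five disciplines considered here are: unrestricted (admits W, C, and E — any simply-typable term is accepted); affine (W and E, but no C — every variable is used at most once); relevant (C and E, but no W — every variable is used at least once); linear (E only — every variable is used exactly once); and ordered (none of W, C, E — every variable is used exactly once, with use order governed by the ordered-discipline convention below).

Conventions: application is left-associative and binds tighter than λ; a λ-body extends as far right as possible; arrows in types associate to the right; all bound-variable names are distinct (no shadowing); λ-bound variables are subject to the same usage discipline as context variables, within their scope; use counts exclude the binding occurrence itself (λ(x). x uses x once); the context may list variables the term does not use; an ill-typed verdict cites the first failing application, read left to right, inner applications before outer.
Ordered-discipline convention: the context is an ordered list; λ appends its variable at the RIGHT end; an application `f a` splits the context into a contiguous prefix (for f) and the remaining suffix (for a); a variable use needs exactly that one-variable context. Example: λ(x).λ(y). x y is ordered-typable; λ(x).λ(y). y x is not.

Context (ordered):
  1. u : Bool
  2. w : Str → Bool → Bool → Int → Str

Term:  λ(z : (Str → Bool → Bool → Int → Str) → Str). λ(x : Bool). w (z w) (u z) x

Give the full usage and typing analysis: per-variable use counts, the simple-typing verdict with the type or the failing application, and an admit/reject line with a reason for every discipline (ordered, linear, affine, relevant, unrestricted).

usage: u: 1×, w: 2×, z (λ-bound): 2×, x (λ-bound): 1×
left-to-right use order: w, z, w, u, z, x
typing: ill-typed: applying a non-function (Bool)
ordered ✗ (a type mismatch blocks all five)
linear ✗ (the type mismatch rejects it)
affine ✗ (not simply typable)
relevant ✗ (fails simple typing)
unrestricted ✗ (a type mismatch blocks all five)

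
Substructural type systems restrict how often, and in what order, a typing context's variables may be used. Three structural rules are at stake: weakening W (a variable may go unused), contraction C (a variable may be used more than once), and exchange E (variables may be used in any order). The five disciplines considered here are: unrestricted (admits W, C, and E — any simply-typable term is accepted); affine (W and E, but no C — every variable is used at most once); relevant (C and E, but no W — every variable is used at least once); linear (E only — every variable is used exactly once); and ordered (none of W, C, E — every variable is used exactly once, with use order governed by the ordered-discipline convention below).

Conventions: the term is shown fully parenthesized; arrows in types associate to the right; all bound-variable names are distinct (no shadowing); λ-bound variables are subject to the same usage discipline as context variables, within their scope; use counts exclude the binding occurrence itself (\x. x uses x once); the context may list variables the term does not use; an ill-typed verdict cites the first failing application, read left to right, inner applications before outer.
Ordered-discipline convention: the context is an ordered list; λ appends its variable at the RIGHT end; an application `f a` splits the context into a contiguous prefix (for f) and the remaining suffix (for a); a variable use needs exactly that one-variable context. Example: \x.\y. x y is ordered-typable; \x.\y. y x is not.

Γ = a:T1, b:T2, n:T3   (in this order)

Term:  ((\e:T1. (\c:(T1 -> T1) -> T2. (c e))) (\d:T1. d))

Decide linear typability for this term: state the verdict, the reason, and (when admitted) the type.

no — the type mismatch rejects it
variable uses: a: 0; b: 0; n: 0; e [bound]: 1; c [bound]: 1; d [bound]: 1
left-to-right use order: c, e, d
typing: ill-typed: a function awaiting T1 -> T1 gets T1
all disciplines: ordered ✗ · linear ✗ · affine ✗ · relevant ✗ · unrestricted ✗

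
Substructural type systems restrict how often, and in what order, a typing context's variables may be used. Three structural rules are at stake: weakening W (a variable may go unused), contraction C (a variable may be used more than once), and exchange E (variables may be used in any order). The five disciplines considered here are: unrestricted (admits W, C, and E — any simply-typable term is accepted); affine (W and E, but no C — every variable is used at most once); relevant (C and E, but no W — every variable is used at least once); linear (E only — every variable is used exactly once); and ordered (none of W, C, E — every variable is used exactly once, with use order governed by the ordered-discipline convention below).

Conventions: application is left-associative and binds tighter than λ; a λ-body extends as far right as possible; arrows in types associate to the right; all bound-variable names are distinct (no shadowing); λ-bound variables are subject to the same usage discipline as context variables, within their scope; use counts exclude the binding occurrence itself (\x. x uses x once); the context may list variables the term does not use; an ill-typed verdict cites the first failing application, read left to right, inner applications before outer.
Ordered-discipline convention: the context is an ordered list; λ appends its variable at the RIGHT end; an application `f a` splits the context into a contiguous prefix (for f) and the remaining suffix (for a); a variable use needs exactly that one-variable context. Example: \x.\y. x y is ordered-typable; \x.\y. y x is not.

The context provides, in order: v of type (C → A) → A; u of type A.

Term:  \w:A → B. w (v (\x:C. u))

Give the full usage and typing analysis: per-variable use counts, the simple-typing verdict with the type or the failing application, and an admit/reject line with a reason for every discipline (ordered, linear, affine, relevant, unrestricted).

counts: v ×1; u ×1; w (λ-bound) ×1; x (λ-bound) ×0
order of uses: w, v, u
typing: well-typed at (A → B) → B
ordered ✗ (x left unused)
linear ✗ (x left unused)
affine ✓ (at most one use each (v, u, w, x))
relevant ✗ (x left unused)
unrestricted ✓ (well-typed at (A → B) → B; no restrictions here)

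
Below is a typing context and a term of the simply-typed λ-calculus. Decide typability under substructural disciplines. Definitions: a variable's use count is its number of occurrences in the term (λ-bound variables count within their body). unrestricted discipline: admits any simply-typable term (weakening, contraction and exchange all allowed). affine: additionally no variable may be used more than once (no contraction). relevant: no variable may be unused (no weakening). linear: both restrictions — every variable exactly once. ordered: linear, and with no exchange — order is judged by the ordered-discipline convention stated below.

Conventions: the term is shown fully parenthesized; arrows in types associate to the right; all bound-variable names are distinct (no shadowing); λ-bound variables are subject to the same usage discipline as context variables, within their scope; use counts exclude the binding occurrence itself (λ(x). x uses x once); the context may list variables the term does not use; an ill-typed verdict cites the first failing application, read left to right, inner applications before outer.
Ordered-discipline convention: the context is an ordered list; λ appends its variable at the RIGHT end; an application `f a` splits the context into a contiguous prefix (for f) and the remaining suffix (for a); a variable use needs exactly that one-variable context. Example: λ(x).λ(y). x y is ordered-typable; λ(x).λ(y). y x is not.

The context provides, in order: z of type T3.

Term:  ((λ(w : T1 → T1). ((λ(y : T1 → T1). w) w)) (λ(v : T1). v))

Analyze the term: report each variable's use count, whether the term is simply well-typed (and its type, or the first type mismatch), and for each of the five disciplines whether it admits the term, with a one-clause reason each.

use counts: z=0, w (λ-bound)=2, y (λ-bound)=0, v (λ-bound)=1
order of uses: w, w, v
typing: ✓ — T1 → T1
ordered ✗ (uses contraction: w ×2; needs weakening: z, y unused)
linear ✗ (uses contraction: w ×2; needs weakening: z, y unused)
affine ✗ (uses contraction: w ×2)
relevant ✗ (needs weakening: z, y unused)
unrestricted ✓ (simply typable at T1 → T1; W, C, E all held)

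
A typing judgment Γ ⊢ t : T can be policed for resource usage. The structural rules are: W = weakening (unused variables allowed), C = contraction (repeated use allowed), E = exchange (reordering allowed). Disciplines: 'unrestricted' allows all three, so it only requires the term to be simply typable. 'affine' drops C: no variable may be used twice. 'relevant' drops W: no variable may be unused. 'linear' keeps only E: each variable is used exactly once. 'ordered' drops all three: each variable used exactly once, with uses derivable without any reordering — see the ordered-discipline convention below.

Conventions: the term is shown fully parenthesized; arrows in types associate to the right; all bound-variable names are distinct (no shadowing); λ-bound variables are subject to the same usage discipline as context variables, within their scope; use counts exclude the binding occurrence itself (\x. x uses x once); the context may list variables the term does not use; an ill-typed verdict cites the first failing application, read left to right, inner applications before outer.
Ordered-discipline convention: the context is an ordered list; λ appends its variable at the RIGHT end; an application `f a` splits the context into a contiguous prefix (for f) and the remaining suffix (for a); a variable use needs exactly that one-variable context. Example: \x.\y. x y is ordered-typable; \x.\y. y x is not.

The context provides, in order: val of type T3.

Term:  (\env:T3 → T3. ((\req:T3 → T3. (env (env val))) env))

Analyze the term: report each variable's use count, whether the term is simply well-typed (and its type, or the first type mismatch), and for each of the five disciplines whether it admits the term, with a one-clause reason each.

counts: val: 1×; env (λ-bound): 3×; req (λ-bound): 0×
uses in reading order: env, env, val, env
typing: ✓ — (T3 → T3) → T3
ordered ✗ (env ×3 used more than once (contraction); req never used (weakening))
linear ✗ (env ×3 used more than once (contraction); req never used (weakening))
affine ✗ (env ×3 used more than once (contraction))
relevant ✗ (req never used (weakening))
unrestricted ✓ (typability at (T3 → T3) → T3 is all that's needed)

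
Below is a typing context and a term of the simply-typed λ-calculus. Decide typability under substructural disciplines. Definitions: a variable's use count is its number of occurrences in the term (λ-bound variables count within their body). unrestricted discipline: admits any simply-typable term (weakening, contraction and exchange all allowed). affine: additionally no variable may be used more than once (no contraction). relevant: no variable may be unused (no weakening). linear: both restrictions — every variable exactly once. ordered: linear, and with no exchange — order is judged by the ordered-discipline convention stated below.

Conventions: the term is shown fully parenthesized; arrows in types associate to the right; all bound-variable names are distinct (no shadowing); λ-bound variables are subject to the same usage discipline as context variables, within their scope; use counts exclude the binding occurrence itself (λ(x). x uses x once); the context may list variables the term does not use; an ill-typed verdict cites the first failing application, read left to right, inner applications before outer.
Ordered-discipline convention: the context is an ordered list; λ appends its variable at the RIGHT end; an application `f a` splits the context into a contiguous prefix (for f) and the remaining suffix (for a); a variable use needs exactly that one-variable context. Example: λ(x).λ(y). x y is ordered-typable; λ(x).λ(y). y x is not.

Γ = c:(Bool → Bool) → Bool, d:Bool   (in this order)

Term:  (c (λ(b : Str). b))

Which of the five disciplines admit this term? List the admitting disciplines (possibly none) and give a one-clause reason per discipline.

admitting disciplines: none
counts: c: 1×, d: 0×, b (λ-bound): 1×
uses in reading order: c, b
typing: ill-typed: an argument Str → Str mismatches the expected Bool → Bool
ordered ✗ (not simply typable)
linear ✗ (fails simple typing)
affine ✗ (a type mismatch blocks all five)
relevant ✗ (the type mismatch rejects it)
unrestricted ✗ (not simply typable)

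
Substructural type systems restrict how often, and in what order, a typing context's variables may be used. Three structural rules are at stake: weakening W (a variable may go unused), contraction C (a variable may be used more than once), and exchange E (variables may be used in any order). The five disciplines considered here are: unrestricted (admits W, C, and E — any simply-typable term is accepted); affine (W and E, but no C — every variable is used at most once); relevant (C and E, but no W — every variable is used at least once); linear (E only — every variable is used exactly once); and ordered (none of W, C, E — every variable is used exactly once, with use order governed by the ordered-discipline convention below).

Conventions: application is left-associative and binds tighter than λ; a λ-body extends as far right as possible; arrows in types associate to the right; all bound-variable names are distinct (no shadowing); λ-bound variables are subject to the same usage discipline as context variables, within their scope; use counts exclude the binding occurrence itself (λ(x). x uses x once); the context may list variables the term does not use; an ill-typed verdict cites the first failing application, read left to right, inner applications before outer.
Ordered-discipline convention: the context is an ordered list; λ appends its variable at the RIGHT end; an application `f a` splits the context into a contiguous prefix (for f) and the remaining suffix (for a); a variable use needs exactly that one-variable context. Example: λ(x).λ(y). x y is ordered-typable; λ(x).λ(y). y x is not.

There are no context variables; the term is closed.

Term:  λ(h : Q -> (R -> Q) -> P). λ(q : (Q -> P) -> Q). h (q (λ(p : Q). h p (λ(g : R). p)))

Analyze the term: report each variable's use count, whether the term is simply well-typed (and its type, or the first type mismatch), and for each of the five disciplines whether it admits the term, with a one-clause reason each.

variable uses: h [bound]=2; q [bound]=1; p [bound]=2; g [bound]=0
order of uses: h, q, h, p, p
typing: ✓ — (Q -> (R -> Q) -> P) -> ((Q -> P) -> Q) -> (R -> Q) -> P
ordered: ✗, uses contraction: h ×2, p ×2; g never used (weakening)
linear: ✗, uses contraction: h ×2, p ×2; g never used (weakening)
affine: ✗, uses contraction: h ×2, p ×2
relevant: ✗, g never used (weakening)
unrestricted: ✓, simply typable at (Q -> (R -> Q) -> P) -> ((Q -> P) -> Q) -> (R -> Q) -> P; W, C, E all held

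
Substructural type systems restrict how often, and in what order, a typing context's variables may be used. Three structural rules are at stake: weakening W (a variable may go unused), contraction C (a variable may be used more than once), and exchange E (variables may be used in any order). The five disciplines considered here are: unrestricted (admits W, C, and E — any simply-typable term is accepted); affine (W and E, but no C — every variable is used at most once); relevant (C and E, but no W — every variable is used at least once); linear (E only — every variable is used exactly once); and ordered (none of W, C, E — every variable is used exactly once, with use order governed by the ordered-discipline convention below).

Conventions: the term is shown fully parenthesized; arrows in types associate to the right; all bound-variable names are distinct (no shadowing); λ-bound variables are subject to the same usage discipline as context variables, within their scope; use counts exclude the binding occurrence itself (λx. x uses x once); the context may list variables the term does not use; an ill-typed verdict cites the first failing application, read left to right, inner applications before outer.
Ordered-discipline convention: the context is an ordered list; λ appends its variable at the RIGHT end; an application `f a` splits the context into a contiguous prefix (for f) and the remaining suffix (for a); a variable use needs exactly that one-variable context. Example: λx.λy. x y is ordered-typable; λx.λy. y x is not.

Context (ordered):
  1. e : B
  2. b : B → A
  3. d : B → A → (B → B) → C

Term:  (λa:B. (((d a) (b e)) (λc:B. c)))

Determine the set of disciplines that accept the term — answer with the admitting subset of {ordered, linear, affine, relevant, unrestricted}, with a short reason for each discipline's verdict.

admitted in: linear, affine, relevant, unrestricted
use counts: e: 1×, b: 1×, d: 1×, a [bound]: 1×, c [bound]: 1×
uses in reading order: d, a, b, e, c
typing: ✓ — B → C
ordered: ✗, no contiguous prefix/suffix split fits d, a, b, e, c
linear: ✓, e, b, d, a, c: one use apiece
affine: ✓, none of e, b, d, a, c used more than once
relevant: ✓, none of e, b, d, a, c goes unused
unrestricted: ✓, well-typed at B → C; no restrictions here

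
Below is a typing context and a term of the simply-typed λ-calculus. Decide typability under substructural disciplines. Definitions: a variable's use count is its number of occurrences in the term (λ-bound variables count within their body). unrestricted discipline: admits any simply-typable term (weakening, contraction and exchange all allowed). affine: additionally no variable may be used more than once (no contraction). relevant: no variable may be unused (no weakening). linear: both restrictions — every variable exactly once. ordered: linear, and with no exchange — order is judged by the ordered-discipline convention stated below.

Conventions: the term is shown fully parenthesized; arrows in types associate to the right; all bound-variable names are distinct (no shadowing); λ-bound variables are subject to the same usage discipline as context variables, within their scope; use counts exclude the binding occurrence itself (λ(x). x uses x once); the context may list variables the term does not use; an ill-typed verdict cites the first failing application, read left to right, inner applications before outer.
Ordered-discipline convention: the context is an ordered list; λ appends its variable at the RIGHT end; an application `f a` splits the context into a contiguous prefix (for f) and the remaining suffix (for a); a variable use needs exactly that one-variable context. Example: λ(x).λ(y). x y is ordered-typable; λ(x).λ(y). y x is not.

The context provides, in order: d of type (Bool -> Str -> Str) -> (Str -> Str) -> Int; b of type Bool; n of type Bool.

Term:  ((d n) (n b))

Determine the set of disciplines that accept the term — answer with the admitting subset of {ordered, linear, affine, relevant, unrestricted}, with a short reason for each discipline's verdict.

admitted in: none
usage: d=1; b=1; n=2
order of uses: d, n, n, b
typing: ill-typed: an argument Bool mismatches the expected Bool -> Str -> Str
ordered ✗ (a type mismatch blocks all five)
linear ✗ (the type mismatch rejects it)
affine ✗ (not simply typable)
relevant ✗ (fails simple typing)
unrestricted ✗ (a type mismatch blocks all five)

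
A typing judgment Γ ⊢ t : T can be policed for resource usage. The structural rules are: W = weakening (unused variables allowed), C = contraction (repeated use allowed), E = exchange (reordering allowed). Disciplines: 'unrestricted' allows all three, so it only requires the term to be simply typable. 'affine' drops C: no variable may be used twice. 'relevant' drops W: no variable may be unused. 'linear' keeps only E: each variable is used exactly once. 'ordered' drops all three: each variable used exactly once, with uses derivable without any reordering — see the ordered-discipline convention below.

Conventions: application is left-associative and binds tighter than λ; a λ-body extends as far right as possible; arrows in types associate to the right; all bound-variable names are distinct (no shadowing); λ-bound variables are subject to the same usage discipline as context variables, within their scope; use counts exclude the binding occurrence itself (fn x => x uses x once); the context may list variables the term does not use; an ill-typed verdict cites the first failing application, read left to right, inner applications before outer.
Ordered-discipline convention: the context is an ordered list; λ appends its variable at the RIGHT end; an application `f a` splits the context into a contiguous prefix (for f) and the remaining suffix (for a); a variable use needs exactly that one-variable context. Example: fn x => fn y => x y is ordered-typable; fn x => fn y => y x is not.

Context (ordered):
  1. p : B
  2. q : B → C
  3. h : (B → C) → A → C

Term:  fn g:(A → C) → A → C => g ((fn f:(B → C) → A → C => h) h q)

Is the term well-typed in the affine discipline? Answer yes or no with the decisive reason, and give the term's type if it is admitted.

no — repeated use of h ×2
counts: p: 0; q: 1; h: 2; g (λ-bound): 1; f (λ-bound): 0
order of uses: g, h, h, q
typing: ✓ — ((A → C) → A → C) → A → C
summary: ordered ✗, linear ✗, affine ✗, relevant ✗, unrestricted ✓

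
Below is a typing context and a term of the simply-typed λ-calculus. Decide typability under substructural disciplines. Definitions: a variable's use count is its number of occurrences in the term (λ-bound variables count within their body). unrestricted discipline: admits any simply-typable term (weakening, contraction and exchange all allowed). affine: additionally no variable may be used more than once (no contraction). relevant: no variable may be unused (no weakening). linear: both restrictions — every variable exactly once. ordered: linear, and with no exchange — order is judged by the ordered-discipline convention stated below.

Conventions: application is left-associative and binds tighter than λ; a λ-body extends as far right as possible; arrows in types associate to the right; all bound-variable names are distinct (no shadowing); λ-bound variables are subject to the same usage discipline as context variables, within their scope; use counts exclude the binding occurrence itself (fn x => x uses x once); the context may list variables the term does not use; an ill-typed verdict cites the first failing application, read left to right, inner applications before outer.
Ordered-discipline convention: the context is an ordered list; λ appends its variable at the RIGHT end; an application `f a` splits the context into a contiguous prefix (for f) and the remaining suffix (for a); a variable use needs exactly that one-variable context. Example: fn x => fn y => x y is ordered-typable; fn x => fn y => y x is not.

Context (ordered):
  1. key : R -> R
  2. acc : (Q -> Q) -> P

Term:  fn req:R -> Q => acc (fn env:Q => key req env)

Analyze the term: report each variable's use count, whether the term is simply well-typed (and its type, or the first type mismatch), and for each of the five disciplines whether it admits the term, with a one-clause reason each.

usage: key: 1×; acc: 1×; req [bound]: 1×; env [bound]: 1×
use order (left to right): acc, key, req, env
typing: ill-typed: a function awaiting R gets R -> Q
ordered ✗ (the type mismatch rejects it)
linear ✗ (not simply typable)
affine ✗ (fails simple typing)
relevant ✗ (a type mismatch blocks all five)
unrestricted ✗ (the type mismatch rejects it)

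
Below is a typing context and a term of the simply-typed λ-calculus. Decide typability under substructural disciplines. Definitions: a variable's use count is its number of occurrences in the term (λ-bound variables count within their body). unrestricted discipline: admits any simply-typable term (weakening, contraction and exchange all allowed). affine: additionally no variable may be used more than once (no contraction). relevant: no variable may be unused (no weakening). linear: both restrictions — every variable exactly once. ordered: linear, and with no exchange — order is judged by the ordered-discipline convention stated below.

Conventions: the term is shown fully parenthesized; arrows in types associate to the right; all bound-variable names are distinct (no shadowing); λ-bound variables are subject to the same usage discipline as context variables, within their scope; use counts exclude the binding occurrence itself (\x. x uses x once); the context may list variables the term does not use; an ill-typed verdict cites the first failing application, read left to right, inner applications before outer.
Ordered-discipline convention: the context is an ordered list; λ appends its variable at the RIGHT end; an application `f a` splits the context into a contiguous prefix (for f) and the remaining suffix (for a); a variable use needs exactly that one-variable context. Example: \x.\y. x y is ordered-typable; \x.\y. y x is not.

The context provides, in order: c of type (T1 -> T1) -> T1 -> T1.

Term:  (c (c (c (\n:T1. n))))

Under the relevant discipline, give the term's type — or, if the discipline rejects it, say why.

term : T1 -> T1
counts: c=3; n (bound)=1
left-to-right use order: c, c, c, n
typing: well-typed at T1 -> T1
across the five disciplines: ordered ✗, linear ✗, affine ✗, relevant ✓, unrestricted ✓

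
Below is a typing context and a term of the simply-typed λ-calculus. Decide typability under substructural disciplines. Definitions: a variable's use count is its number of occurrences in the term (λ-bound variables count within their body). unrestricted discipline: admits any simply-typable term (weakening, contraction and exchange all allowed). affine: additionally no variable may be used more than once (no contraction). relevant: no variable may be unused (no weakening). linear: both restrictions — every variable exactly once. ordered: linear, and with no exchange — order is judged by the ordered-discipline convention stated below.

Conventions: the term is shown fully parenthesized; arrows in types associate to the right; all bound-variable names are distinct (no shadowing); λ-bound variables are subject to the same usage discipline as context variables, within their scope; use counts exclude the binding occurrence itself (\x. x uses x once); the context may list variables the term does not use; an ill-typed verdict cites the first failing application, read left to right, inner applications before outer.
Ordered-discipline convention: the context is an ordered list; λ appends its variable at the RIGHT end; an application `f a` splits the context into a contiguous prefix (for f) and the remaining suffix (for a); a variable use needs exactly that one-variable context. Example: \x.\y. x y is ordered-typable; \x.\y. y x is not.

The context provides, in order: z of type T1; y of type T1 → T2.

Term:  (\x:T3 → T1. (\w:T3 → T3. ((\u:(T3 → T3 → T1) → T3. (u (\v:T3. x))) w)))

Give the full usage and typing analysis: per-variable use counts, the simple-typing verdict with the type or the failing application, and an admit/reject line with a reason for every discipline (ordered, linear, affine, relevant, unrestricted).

variable uses: z=0; y=0; x (bound)=1; w (bound)=1; u (bound)=1; v (bound)=0
use order (left to right): u, x, w
typing: ill-typed: a function awaiting (T3 → T3 → T1) → T3 gets T3 → T3
ordered: ✗, not simply typable
linear: ✗, fails simple typing
affine: ✗, a type mismatch blocks all five
relevant: ✗, the type mismatch rejects it
unrestricted: ✗, not simply typable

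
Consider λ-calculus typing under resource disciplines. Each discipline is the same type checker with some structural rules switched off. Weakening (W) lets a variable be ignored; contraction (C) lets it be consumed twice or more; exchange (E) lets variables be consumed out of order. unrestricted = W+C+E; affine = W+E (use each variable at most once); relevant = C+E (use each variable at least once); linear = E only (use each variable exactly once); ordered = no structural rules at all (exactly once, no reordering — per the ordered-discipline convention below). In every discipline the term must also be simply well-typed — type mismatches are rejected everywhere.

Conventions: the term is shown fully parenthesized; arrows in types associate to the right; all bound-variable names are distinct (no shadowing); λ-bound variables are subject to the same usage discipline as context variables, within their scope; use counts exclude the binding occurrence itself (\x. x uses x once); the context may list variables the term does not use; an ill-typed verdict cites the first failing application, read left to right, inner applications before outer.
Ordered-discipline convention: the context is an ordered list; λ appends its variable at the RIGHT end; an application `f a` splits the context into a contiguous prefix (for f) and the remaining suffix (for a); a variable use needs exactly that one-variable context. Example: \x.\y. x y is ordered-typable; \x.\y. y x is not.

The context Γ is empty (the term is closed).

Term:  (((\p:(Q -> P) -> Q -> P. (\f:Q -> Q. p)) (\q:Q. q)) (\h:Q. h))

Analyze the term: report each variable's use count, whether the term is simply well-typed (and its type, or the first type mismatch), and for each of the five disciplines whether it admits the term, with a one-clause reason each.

counts: p (λ-bound): 1; f (λ-bound): 0; q (λ-bound): 1; h (λ-bound): 1
left-to-right use order: p, q, h
typing: ill-typed: an argument Q -> Q mismatches the expected (Q -> P) -> Q -> P
ordered ✗ (not simply typable)
linear ✗ (fails simple typing)
affine ✗ (a type mismatch blocks all five)
relevant ✗ (the type mismatch rejects it)
unrestricted ✗ (not simply typable)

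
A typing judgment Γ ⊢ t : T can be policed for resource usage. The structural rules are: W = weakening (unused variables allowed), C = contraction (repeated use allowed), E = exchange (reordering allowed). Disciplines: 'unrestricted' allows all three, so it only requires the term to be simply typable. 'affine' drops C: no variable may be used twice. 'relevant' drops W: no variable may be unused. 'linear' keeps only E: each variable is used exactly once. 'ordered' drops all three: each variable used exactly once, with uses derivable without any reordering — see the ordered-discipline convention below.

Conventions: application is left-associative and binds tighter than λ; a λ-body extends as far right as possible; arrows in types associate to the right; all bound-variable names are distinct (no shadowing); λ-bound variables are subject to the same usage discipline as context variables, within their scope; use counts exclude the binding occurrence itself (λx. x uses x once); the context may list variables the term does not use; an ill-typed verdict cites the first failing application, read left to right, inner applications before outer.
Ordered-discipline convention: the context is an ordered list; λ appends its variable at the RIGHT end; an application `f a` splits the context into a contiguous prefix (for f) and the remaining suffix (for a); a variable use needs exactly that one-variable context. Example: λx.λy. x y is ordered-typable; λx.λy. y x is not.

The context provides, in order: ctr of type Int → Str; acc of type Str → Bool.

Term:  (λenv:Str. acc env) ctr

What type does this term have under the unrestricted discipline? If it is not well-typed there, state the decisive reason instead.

not well-typed under unrestricted — not simply typable
use counts: ctr: 1×; acc: 1×; env (λ-bound): 1×
left-to-right use order: acc, env, ctr
typing: ill-typed: an argument Int → Str mismatches the expected Str
across the five disciplines: ordered ✗ | linear ✗ | affine ✗ | relevant ✗ | unrestricted ✗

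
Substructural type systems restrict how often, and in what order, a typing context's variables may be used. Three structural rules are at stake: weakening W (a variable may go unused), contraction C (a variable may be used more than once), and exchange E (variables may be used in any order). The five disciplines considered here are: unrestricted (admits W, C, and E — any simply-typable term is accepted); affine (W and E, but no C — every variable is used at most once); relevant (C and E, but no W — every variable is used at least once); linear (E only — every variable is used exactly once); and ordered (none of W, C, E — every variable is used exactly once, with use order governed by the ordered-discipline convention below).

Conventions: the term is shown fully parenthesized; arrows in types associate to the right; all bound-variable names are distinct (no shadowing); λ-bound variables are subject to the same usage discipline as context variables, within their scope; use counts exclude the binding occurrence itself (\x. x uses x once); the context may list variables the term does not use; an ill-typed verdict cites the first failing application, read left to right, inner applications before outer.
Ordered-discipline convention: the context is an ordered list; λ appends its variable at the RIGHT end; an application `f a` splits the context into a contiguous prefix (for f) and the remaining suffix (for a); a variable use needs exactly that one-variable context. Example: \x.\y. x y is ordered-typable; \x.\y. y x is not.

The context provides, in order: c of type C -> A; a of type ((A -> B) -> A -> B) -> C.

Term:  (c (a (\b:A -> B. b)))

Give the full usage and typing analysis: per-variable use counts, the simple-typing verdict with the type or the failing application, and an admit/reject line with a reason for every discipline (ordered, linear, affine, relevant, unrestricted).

usage: c: 1×; a: 1×; b (λ-bound): 1×
left-to-right use order: c, a, b
typing: ✓ — A
ordered: ✓ — one use each (c, a, b); ordered split holds
linear: ✓ — exactly-once usage across c, a, b
affine: ✓ — no duplicate uses among c, a, b
relevant: ✓ — at least one use each (c, a, b)
unrestricted: ✓ — type-checks (A) and nothing is barred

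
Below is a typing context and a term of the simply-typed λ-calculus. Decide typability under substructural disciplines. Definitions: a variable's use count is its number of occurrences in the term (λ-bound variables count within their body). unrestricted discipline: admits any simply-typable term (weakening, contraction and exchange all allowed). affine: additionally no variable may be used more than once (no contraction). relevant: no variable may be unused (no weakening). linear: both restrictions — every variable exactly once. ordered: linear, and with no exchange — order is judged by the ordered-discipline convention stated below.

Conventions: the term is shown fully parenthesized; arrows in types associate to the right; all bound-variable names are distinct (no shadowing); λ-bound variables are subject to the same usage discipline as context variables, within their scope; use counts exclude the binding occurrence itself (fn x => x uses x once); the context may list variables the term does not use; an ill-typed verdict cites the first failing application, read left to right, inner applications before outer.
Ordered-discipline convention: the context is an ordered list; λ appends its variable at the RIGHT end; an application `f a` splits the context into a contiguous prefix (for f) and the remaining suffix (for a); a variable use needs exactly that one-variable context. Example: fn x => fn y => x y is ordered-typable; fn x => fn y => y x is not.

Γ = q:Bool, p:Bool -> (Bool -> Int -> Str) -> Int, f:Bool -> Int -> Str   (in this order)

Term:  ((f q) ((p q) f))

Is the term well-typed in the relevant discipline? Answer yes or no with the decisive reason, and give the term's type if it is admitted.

yes — q, p, f: all used, weakening unneeded; term : Str
variable uses: q: 2×, p: 1×, f: 2×
left-to-right use order: f, q, p, q, f
typing: the term checks, with type Str
summary: ordered ✗, linear ✗, affine ✗, relevant ✓, unrestricted ✓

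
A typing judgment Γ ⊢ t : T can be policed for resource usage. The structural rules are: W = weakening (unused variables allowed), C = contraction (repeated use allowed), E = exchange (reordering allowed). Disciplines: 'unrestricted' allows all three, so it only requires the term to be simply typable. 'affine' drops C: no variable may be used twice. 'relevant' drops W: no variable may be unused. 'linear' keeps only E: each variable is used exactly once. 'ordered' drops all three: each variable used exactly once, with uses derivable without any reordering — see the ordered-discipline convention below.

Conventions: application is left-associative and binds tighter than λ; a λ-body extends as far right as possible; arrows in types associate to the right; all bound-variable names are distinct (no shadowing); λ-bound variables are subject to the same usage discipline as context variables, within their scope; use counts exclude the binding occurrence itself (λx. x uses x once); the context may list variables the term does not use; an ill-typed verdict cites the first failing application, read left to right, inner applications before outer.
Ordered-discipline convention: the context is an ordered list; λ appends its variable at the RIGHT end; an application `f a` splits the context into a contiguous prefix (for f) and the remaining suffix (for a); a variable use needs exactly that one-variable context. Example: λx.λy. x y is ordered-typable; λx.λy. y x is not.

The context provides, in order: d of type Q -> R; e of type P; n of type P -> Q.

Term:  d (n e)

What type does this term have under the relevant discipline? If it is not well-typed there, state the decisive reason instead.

term : R
usage: d: 1, e: 1, n: 1
left-to-right use order: d, n, e
typing: ✓ — R
summary: ordered ✗, linear ✓, affine ✓, relevant ✓, unrestricted ✓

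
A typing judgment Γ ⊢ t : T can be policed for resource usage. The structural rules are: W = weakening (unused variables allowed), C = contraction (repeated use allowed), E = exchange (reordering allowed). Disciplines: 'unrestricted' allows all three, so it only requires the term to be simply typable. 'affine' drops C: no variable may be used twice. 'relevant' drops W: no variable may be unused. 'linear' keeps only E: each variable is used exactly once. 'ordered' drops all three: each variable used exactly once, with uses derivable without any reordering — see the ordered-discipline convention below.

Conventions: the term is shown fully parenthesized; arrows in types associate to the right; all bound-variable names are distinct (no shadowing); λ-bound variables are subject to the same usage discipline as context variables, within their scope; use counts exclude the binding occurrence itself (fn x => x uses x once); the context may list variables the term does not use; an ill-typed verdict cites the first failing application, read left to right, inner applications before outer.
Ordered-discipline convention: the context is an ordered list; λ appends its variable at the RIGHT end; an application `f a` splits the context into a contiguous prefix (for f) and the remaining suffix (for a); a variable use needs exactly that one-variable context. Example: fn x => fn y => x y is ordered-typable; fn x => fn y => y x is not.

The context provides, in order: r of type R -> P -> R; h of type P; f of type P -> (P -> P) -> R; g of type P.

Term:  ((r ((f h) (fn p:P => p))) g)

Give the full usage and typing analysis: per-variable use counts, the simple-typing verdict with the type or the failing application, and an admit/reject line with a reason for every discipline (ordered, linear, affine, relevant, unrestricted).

usage: r: 1; h: 1; f: 1; g: 1; p (bound): 1
left-to-right use order: r, f, h, p, g
typing: the term checks, with type R
ordered ✗ (needs exchange: uses follow r, f, h, p, g)
linear ✓ (single use per variable (r, h, f, g, p))
affine ✓ (at most one use each (r, h, f, g, p))
relevant ✓ (at least one use each (r, h, f, g, p))
unrestricted ✓ (well-typed at R; no restrictions here)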